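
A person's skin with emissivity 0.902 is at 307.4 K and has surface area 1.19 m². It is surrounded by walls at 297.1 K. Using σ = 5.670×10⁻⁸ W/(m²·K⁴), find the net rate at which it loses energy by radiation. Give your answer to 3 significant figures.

Area A = 1.19 m².
Net radiated power P_net = εσA(T⁴ − T₀⁴) = 0.902×5.670×10⁻⁸×1.19×(307.4⁴ − 297.1⁴).
T⁴ − T₀⁴ = 8.92926×10⁹ − 7.79131×10⁹ = 1.13795×10⁹ K⁴, so P_net = 69.3 W.

Net loss ≈ 69.3 W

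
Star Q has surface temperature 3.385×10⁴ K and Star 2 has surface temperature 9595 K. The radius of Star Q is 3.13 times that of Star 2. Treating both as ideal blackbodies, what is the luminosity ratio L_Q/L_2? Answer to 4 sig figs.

L ∝ R²T⁴, so L_Q/L_2 = (R_Q/R_2)²(T_Q/T_2)⁴ = (3.13)² × (3.385×10⁴/9595)⁴ = 9.7969 × 154.901 = 1518.

L_Q/L_2 ≈ 1518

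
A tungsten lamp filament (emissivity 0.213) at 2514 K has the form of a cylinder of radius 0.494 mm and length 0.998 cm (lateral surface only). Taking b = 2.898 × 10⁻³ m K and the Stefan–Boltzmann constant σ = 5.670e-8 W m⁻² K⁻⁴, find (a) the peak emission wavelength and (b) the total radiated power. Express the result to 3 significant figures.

(a) λ_max = b/T = 2.898×10⁻³/2514 = 1.153×10⁻⁶ m = 1.15×10³ nm.
Lateral area A = 2πrL = 2π×4.94×10⁻⁴×9.98×10⁻³ = 3.09769×10⁻⁵ m².
(b) P = εσAT⁴ = 0.213×5.670×10⁻⁸×3.09769×10⁻⁵×(2514)⁴ = 14.9 W.

λ_max ≈ 1.15×10³ nm; P ≈ 14.9 W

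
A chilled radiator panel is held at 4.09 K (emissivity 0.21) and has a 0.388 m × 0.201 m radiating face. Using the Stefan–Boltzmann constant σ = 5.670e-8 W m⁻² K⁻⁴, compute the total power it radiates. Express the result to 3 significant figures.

P ≈ 2.60×10⁻⁷ W

Area A = 0.388 × 0.201 = 0.077988 m².
P = εσAT⁴ = 0.21 × 5.670×10⁻⁸ × 0.077988 × (4.09)⁴ = 2.60×10⁻⁷ W.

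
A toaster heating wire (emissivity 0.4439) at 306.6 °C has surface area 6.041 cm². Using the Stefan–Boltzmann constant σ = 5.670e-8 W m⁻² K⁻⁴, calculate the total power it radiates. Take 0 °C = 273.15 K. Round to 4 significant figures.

T = 306.6 °C + 273.15 = 579.75 K.
Area A = 6.041 cm² = 6.041×10⁻⁴ m².
P = εσAT⁴ = 0.4439 × 5.670×10⁻⁸ × 6.041×10⁻⁴ × (579.75)⁴ = 1.718 W.

P ≈ 1.718 W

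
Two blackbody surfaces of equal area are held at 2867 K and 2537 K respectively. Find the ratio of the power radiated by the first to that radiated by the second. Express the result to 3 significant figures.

P₁/P₂ ≈ 1.63

With equal areas, P₁/P₂ = (T₁/T₂)⁴ = (2867/2537)⁴ = 1.63.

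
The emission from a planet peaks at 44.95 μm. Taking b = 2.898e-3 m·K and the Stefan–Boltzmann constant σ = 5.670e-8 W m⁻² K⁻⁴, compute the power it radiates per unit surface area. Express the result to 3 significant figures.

I ≈ 0.980 W/m²

Wien's law: T = b/λ_max = 2.898×10⁻³/4.495×10⁻⁵ = 64.4716 K.
Then I = σT⁴ = 5.670×10⁻⁸×(64.4716)⁴ = 0.980 W/m².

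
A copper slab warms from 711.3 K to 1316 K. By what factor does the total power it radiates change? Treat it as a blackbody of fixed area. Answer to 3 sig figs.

P₂/P₁ ≈ 11.7

P ∝ T⁴, so P₂/P₁ = (T₂/T₁)⁴ = (1316/711.3)⁴ = (1.85013)⁴ = 11.7.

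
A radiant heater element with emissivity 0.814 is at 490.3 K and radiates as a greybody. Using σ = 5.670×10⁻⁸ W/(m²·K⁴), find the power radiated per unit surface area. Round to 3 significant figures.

I ≈ 2.67×10³ W/m²

Stefan–Boltzmann: I = εσT⁴ = 0.814 × 5.670×10⁻⁸ × (490.3)⁴ = 2.67×10³ W/m².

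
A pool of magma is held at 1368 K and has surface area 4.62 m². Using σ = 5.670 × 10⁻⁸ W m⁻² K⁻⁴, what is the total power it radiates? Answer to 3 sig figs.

Area A = 4.62 m².
P = σAT⁴ = 5.670×10⁻⁸ × 4.62 × (1368)⁴ = 9.17×10⁵ W.

P ≈ 9.17×10⁵ W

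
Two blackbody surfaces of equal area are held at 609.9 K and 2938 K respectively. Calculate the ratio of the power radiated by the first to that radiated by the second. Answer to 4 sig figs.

P₁/P₂ ≈ 1.857×10⁻³

With equal areas, P₁/P₂ = (T₁/T₂)⁴ = (609.9/2938)⁴ = 1.857×10⁻³.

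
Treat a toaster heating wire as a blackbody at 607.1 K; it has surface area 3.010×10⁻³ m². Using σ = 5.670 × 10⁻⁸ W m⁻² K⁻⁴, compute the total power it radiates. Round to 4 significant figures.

Area A = 3.010×10⁻³ m².
P = σAT⁴ = 5.670×10⁻⁸ × 3.010×10⁻³ × (607.1)⁴ = 23.18 W.

P ≈ 23.18 W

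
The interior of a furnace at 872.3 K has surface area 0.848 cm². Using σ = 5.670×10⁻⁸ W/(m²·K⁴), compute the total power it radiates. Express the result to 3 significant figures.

Area A = 0.848 cm² = 8.48×10⁻⁵ m².
P = σAT⁴ = 5.670×10⁻⁸ × 8.48×10⁻⁵ × (872.3)⁴ = 2.78 W.

P ≈ 2.78 W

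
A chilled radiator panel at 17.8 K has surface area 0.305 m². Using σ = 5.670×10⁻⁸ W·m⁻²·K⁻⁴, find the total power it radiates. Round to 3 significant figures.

P ≈ 1.74×10⁻³ W

Area A = 0.305 m².
P = σAT⁴ = 5.670×10⁻⁸ × 0.305 × (17.8)⁴ = 1.74×10⁻³ W.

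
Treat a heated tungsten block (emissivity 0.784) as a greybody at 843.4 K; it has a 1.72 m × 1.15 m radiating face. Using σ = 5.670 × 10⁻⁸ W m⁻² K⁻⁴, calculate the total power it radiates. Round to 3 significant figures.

Area A = 1.72 × 1.15 = 1.978 m².
P = εσAT⁴ = 0.784 × 5.670×10⁻⁸ × 1.978 × (843.4)⁴ = 4.45×10⁴ W.

P ≈ 4.45×10⁴ W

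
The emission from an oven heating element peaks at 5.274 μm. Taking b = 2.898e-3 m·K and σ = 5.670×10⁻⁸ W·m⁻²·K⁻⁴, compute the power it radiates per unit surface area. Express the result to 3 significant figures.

I ≈ 5.17×10³ W/m²

Wien's law: T = b/λ_max = 2.898×10⁻³/5.274×10⁻⁶ = 549.488 K.
Then I = σT⁴ = 5.670×10⁻⁸×(549.488)⁴ = 5.17×10³ W/m².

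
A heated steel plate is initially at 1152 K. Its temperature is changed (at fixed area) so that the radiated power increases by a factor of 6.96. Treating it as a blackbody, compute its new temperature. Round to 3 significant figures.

T₂ ≈ 1.87×10³ K

P ∝ T⁴, so T₂/T₁ = (P₂/P₁)^(1/4) = (6.96)^(1/4) = 1.62425.
T₂ = 1152 × 1.62425 = 1.87×10³ K.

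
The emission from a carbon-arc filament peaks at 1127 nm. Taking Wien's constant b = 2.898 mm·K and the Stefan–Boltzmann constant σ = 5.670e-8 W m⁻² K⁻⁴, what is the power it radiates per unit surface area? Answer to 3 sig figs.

Wien's law: T = b/λ_max = 2.898×10⁻³/1.127×10⁻⁶ = 2571.43 K.
Then I = σT⁴ = 5.670×10⁻⁸×(2571.43)⁴ = 2.48×10⁶ W/m².

I ≈ 2.48×10⁶ W/m²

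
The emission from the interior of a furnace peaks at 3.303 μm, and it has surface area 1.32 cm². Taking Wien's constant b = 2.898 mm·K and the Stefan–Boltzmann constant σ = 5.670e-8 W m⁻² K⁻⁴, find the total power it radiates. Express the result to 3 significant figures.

Wien's law: T = b/λ_max = 2.898×10⁻³/3.303×10⁻⁶ = 877.384 K.
Area A = 1.32 cm² = 1.32×10⁻⁴ m².
Then P = σAT⁴ = 5.670×10⁻⁸×1.32×10⁻⁴×(877.384)⁴ = 4.44 W.

P ≈ 4.44 W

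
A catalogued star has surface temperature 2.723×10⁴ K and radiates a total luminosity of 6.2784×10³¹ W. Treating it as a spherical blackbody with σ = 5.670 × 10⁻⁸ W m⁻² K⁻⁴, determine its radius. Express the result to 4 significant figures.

R ≈ 1.266×10¹⁰ m

L = 4πR²σT⁴ ⇒ R = √(L/(4πσT⁴)).
σT⁴ = 3.11726×10¹⁰ W/m², so R = √(6.2784×10³¹/(4π×3.11726×10¹⁰)) = 1.266×10¹⁰ m.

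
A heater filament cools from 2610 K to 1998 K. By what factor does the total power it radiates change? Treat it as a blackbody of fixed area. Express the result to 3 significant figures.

P₂/P₁ ≈ 0.343

P ∝ T⁴, so P₂/P₁ = (T₂/T₁)⁴ = (1998/2610)⁴ = (0.765517)⁴ = 0.343.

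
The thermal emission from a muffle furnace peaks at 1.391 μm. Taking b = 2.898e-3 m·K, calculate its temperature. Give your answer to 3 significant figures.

T ≈ 2.08×10³ K

Wien's law gives T = b/λ_max = (2.898×10⁻³ m·K)/(1.391×10⁻⁶ m) = 2.08×10³ K.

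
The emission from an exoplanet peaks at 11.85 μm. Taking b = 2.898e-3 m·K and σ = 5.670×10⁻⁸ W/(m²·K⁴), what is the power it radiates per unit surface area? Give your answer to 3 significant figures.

I ≈ 203 W/m²

Wien's law: T = b/λ_max = 2.898×10⁻³/1.185×10⁻⁵ = 244.557 K.
Then I = σT⁴ = 5.670×10⁻⁸×(244.557)⁴ = 203 W/m².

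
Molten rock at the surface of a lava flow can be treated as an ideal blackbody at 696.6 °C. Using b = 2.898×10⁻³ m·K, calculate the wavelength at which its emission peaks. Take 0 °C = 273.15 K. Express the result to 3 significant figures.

λ_max ≈ 2.99×10³ nm

T = 696.6 °C + 273.15 = 969.75 K.
Wien's displacement law: λ_max = b/T = (2.898×10⁻³ m·K)/(969.75 K) = 2.988×10⁻⁶ m.
That is 2.99×10³ nm, in the infrared range.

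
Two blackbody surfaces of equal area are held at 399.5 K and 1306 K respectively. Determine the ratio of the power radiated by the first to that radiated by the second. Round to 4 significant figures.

With equal areas, P₁/P₂ = (T₁/T₂)⁴ = (399.5/1306)⁴ = 8.756×10⁻³.

P₁/P₂ ≈ 8.756×10⁻³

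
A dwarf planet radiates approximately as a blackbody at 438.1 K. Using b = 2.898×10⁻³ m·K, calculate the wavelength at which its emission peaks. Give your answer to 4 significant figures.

λ_max ≈ 6.615 μm

Wien's displacement law: λ_max = b/T = (2.898×10⁻³ m·K)/(438.1 K) = 6.6149×10⁻⁶ m.
That is 6.615 μm, in the infrared range.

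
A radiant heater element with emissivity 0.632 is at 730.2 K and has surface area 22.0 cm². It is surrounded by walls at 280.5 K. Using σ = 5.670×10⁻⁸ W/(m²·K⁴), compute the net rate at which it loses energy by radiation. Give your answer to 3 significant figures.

Area A = 22.0 cm² = 2.20×10⁻³ m².
Net radiated power P_net = εσA(T⁴ − T₀⁴) = 0.632×5.670×10⁻⁸×2.20×10⁻³×(730.2⁴ − 280.5⁴).
T⁴ − T₀⁴ = 2.84294×10¹¹ − 6.19058×10⁹ = 2.78103×10¹¹ K⁴, so P_net = 21.9 W.

Net loss ≈ 21.9 W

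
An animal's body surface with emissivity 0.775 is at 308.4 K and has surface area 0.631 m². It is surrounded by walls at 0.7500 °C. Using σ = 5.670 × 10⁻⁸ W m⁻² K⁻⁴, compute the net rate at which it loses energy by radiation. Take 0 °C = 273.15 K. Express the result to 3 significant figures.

Net loss ≈ 94.8 W

Surroundings: T = 0.7500 °C + 273.15 = 273.9000 K.
Area A = 0.631 m².
Net radiated power P_net = εσA(T⁴ − T₀⁴) = 0.775×5.670×10⁻⁸×0.631×(308.4⁴ − 273.9000⁴).
T⁴ − T₀⁴ = 9.04602×10⁹ − 5.62818×10⁹ = 3.41784×10⁹ K⁴, so P_net = 94.8 W.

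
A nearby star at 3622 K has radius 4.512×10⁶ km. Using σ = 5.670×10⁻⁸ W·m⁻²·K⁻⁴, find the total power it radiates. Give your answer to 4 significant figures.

Surface area A = 4πR² = 4π(4.512×10⁹ m)² = 2.55828×10²⁰ m².
P = σAT⁴ = 5.670×10⁻⁸ × 2.55828×10²⁰ × (3622)⁴ = 2.496×10²⁷ W.

P ≈ 2.496×10²⁷ W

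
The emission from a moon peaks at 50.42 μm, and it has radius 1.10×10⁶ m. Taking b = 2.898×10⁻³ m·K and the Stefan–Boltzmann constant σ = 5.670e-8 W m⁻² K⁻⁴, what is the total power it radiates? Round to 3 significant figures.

P ≈ 9.41×10¹² W

Wien's law: T = b/λ_max = 2.898×10⁻³/5.042×10⁻⁵ = 57.4772 K.
Surface area A = 4πR² = 4π(1.10×10⁶ m)² = 1.52053×10¹³ m².
Then P = σAT⁴ = 5.670×10⁻⁸×1.52053×10¹³×(57.4772)⁴ = 9.41×10¹² W.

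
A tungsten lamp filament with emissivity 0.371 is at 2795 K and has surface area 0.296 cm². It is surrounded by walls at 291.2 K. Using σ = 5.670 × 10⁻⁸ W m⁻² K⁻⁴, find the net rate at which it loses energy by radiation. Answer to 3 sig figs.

Area A = 0.296 cm² = 2.96×10⁻⁵ m².
Net radiated power P_net = εσA(T⁴ − T₀⁴) = 0.371×5.670×10⁻⁸×2.96×10⁻⁵×(2795⁴ − 291.2⁴).
T⁴ − T₀⁴ = 6.10277×10¹³ − 7.19061×10⁹ = 6.10205×10¹³ K⁴, so P_net = 38.0 W.

Net loss ≈ 38.0 W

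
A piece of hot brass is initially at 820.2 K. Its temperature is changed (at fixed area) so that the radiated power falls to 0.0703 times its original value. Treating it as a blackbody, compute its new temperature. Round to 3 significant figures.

P ∝ T⁴, so T₂/T₁ = (P₂/P₁)^(1/4) = (0.0703)^(1/4) = 0.514919.
T₂ = 820.2 × 0.514919 = 422 K.

T₂ ≈ 422 K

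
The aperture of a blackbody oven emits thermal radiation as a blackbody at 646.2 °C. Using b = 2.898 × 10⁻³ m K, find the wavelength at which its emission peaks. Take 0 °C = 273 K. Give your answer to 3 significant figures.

λ_max ≈ 3.15 μm

T = 646.2 °C + 273 = 919.2 K.
Wien's displacement law: λ_max = b/T = (2.898×10⁻³ m·K)/(919.2 K) = 3.153×10⁻⁶ m.
That is 3.15 μm, in the infrared range.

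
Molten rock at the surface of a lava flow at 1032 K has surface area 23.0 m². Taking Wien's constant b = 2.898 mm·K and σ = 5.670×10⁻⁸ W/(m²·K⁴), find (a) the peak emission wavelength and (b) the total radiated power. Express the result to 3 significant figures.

(a) λ_max = b/T = 2.898×10⁻³/1032 = 2.808×10⁻⁶ m = 2.81 μm.
Area A = 23.0 m².
(b) P = σAT⁴ = 5.670×10⁻⁸×23.0×(1032)⁴ = 1.48×10⁶ W.

λ_max ≈ 2.81 μm; P ≈ 1.48×10⁶ W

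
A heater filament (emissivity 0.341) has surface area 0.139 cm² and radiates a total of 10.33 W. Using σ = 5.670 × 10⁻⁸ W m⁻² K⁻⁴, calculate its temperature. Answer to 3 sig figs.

T ≈ 2.49×10³ K

Area A = 0.139 cm² = 1.39×10⁻⁵ m².
P = εσAT⁴ ⇒ T = (P/(εσA))^(1/4) = (10.33/(0.341×5.670×10⁻⁸×1.39×10⁻⁵))^(1/4) = 2.49×10³ K.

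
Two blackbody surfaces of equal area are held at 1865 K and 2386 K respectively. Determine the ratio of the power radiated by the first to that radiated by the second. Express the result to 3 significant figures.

With equal areas, P₁/P₂ = (T₁/T₂)⁴ = (1865/2386)⁴ = 0.373.

P₁/P₂ ≈ 0.373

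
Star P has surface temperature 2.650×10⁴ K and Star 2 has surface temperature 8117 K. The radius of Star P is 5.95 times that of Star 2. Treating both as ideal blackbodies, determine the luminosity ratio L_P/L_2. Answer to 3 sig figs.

L_P/L_2 ≈ 4.02×10³

L ∝ R²T⁴, so L_P/L_2 = (R_P/R_2)²(T_P/T_2)⁴ = (5.95)² × (2.650×10⁴/8117)⁴ = 35.4025 × 113.606 = 4.02×10³.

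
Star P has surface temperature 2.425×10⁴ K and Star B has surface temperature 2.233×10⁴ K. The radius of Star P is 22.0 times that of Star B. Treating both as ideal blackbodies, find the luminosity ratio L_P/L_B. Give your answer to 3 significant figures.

L_P/L_B ≈ 673

L ∝ R²T⁴, so L_P/L_B = (R_P/R_B)²(T_P/T_B)⁴ = (22.0)² × (2.425×10⁴/2.233×10⁴)⁴ = 484 × 1.39089 = 673.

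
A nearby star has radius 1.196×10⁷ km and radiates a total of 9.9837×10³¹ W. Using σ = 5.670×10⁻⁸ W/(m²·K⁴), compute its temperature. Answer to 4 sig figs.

Surface area A = 4πR² = 4π(1.196×10¹⁰ m)² = 1.79751×10²¹ m².
P = σAT⁴ ⇒ T = (P/(σA))^(1/4) = (9.9837×10³¹/(5.670×10⁻⁸×1.79751×10²¹))^(1/4) = 3.146×10⁴ K.

T ≈ 3.146×10⁴ K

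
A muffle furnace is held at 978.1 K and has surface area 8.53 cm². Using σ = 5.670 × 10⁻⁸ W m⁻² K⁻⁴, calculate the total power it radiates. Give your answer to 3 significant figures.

P ≈ 44.3 W

Area A = 8.53 cm² = 8.53×10⁻⁴ m².
P = σAT⁴ = 5.670×10⁻⁸ × 8.53×10⁻⁴ × (978.1)⁴ = 44.3 W.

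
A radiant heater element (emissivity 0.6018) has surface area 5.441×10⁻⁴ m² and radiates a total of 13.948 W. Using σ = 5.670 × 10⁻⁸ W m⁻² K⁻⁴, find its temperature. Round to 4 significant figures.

T ≈ 931.0 K

Area A = 5.441×10⁻⁴ m².
P = εσAT⁴ ⇒ T = (P/(εσA))^(1/4) = (13.948/(0.6018×5.670×10⁻⁸×5.441×10⁻⁴))^(1/4) = 931.0 K.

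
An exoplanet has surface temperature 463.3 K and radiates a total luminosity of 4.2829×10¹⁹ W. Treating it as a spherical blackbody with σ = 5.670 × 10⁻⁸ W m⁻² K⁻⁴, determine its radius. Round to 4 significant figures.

L = 4πR²σT⁴ ⇒ R = √(L/(4πσT⁴)).
σT⁴ = 2612.36 W/m², so R = √(4.2829×10¹⁹/(4π×2612.36)) = 3.612×10⁷ m.

R ≈ 3.612×10⁷ m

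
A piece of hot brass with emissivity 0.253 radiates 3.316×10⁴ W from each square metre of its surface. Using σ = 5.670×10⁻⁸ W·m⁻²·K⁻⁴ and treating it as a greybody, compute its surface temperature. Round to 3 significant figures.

T ≈ 1.23×10³ K

I = εσT⁴, so T = (I/εσ)^(1/4) = (3.316×10⁴/(0.253×5.670×10⁻⁸))^(1/4) = 1.23×10³ K.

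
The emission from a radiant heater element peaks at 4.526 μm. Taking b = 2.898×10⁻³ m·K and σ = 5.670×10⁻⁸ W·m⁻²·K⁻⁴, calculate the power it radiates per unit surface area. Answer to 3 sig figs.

Wien's law: T = b/λ_max = 2.898×10⁻³/4.526×10⁻⁶ = 640.300 K.
Then I = σT⁴ = 5.670×10⁻⁸×(640.300)⁴ = 9.53×10³ W/m².

I ≈ 9.53×10³ W/m²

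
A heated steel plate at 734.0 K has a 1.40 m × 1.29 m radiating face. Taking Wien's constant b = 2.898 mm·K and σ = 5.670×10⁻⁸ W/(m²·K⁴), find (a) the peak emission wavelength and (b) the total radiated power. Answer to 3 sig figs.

λ_max ≈ 3.95 μm; P ≈ 2.97×10⁴ W

(a) λ_max = b/T = 2.898×10⁻³/734.0 = 3.948×10⁻⁶ m = 3.95 μm.
Area A = 1.40 × 1.29 = 1.806 m².
(b) P = σAT⁴ = 5.670×10⁻⁸×1.806×(734.0)⁴ = 2.97×10⁴ W.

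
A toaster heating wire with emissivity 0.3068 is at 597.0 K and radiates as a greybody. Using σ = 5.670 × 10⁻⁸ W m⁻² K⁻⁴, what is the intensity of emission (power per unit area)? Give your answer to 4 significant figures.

Stefan–Boltzmann: I = εσT⁴ = 0.3068 × 5.670×10⁻⁸ × (597.0)⁴ = 2210 W/m².

I ≈ 2210 W/m²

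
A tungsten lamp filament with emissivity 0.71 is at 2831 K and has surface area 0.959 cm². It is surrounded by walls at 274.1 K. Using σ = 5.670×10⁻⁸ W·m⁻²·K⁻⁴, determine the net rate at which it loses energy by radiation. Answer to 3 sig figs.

Net loss ≈ 248 W

Area A = 0.959 cm² = 9.59×10⁻⁵ m².
Net radiated power P_net = εσA(T⁴ − T₀⁴) = 0.71×5.670×10⁻⁸×9.59×10⁻⁵×(2831⁴ − 274.1⁴).
T⁴ − T₀⁴ = 6.42332×10¹³ − 5.64464×10⁹ = 6.42276×10¹³ K⁴, so P_net = 248 W.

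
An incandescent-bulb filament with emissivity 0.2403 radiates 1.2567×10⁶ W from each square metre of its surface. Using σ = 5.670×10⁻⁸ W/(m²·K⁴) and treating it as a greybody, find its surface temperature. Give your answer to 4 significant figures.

T ≈ 3099 K

I = εσT⁴, so T = (I/εσ)^(1/4) = (1.2567×10⁶/(0.2403×5.670×10⁻⁸))^(1/4) = 3099 K.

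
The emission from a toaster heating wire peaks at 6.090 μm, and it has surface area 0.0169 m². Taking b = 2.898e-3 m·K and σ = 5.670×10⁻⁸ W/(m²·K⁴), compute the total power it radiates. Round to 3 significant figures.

Wien's law: T = b/λ_max = 2.898×10⁻³/6.090×10⁻⁶ = 475.862 K.
Area A = 0.0169 m².
Then P = σAT⁴ = 5.670×10⁻⁸×0.0169×(475.862)⁴ = 49.1 W.

P ≈ 49.1 W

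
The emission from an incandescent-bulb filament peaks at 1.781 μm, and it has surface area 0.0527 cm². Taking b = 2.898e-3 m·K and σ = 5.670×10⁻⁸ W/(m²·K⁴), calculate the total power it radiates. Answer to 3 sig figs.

P ≈ 2.09 W

Wien's law: T = b/λ_max = 2.898×10⁻³/1.781×10⁻⁶ = 1627.18 K.
Area A = 0.0527 cm² = 5.27×10⁻⁶ m².
Then P = σAT⁴ = 5.670×10⁻⁸×5.27×10⁻⁶×(1627.18)⁴ = 2.09 W.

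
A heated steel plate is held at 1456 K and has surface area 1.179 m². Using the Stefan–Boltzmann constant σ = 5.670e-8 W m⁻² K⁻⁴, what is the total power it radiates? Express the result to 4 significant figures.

P ≈ 3.004×10⁵ W

Area A = 1.179 m².
P = σAT⁴ = 5.670×10⁻⁸ × 1.179 × (1456)⁴ = 3.004×10⁵ W.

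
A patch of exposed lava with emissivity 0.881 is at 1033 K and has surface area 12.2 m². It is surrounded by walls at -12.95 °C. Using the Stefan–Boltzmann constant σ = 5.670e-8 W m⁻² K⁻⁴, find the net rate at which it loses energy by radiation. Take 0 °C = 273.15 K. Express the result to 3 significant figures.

Surroundings: T = -12.95 °C + 273.15 = 260.20 K.
Area A = 12.2 m².
Net radiated power P_net = εσA(T⁴ − T₀⁴) = 0.881×5.670×10⁻⁸×12.2×(1033⁴ − 260.20⁴).
T⁴ − T₀⁴ = 1.13868×10¹² − 4.58384×10⁹ = 1.13410×10¹² K⁴, so P_net = 6.91×10⁵ W.

Net loss ≈ 6.91×10⁵ W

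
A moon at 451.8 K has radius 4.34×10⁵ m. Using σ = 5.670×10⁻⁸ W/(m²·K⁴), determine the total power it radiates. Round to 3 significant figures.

P ≈ 5.59×10¹⁵ W

Surface area A = 4πR² = 4π(4.34×10⁵ m)² = 2.36695×10¹² m².
P = σAT⁴ = 5.670×10⁻⁸ × 2.36695×10¹² × (451.8)⁴ = 5.59×10¹⁵ W.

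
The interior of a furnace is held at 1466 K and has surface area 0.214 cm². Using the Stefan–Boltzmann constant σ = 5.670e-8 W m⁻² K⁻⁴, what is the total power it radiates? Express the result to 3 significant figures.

Area A = 0.214 cm² = 2.14×10⁻⁵ m².
P = σAT⁴ = 5.670×10⁻⁸ × 2.14×10⁻⁵ × (1466)⁴ = 5.60 W.

P ≈ 5.60 W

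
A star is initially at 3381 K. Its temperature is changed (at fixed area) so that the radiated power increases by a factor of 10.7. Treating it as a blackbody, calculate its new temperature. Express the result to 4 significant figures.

P ∝ T⁴, so T₂/T₁ = (P₂/P₁)^(1/4) = (10.7)^(1/4) = 1.80861.
T₂ = 3381 × 1.80861 = 6115 K.

T₂ ≈ 6115 K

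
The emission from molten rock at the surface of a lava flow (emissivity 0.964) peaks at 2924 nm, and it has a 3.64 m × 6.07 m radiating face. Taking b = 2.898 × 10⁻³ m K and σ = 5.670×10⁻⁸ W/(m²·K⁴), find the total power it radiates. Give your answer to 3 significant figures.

P ≈ 1.17×10⁶ W

Wien's law: T = b/λ_max = 2.898×10⁻³/2.924×10⁻⁶ = 991.108 K.
Area A = 3.64 × 6.07 = 22.0948 m².
Then P = εσAT⁴ = 0.964×5.670×10⁻⁸×22.0948×(991.108)⁴ = 1.17×10⁶ W.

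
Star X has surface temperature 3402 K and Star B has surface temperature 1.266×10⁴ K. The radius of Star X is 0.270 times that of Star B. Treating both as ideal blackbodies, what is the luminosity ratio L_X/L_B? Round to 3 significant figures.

L_X/L_B ≈ 3.80×10⁻⁴

L ∝ R²T⁴, so L_X/L_B = (R_X/R_B)²(T_X/T_B)⁴ = (0.270)² × (3402/1.266×10⁴)⁴ = 0.0729 × 5.21438×10⁻³ = 3.80×10⁻⁴.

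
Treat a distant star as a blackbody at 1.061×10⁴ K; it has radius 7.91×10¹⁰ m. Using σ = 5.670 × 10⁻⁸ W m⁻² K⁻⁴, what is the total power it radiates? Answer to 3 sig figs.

Surface area A = 4πR² = 4π(7.91×10¹⁰ m)² = 7.86254×10²² m².
P = σAT⁴ = 5.670×10⁻⁸ × 7.86254×10²² × (1.061×10⁴)⁴ = 5.65×10³¹ W.

P ≈ 5.65×10³¹ W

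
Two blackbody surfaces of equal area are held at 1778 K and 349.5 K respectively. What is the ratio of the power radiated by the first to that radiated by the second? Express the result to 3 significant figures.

P₁/P₂ ≈ 670

With equal areas, P₁/P₂ = (T₁/T₂)⁴ = (1778/349.5)⁴ = 670.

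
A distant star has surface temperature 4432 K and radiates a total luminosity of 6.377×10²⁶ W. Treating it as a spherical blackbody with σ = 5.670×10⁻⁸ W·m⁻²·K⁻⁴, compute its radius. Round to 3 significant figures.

L = 4πR²σT⁴ ⇒ R = √(L/(4πσT⁴)).
σT⁴ = 2.18767×10⁷ W/m², so R = √(6.377×10²⁶/(4π×2.18767×10⁷)) = 1.52×10⁹ m.

R ≈ 1.52×10⁹ m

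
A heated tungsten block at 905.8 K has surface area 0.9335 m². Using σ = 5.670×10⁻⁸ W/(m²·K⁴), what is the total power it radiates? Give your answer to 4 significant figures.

P ≈ 3.563×10⁴ W

Area A = 0.9335 m².
P = σAT⁴ = 5.670×10⁻⁸ × 0.9335 × (905.8)⁴ = 3.563×10⁴ W.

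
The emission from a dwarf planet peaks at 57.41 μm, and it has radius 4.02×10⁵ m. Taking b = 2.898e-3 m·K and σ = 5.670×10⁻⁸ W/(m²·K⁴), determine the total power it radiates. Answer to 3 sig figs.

Wien's law: T = b/λ_max = 2.898×10⁻³/5.741×10⁻⁵ = 50.4790 K.
Surface area A = 4πR² = 4π(4.02×10⁵ m)² = 2.03078×10¹² m².
Then P = σAT⁴ = 5.670×10⁻⁸×2.03078×10¹²×(50.4790)⁴ = 7.48×10¹¹ W.

P ≈ 7.48×10¹¹ W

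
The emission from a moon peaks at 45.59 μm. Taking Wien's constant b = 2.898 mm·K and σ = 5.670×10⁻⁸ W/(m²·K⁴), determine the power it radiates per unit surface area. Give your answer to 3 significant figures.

I ≈ 0.926 W/m²

Wien's law: T = b/λ_max = 2.898×10⁻³/4.559×10⁻⁵ = 63.5666 K.
Then I = σT⁴ = 5.670×10⁻⁸×(63.5666)⁴ = 0.926 W/m².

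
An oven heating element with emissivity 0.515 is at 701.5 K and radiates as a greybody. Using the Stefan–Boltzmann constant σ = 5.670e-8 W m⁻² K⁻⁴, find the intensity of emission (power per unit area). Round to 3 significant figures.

Stefan–Boltzmann: I = εσT⁴ = 0.515 × 5.670×10⁻⁸ × (701.5)⁴ = 7.07×10³ W/m².

I ≈ 7.07×10³ W/m²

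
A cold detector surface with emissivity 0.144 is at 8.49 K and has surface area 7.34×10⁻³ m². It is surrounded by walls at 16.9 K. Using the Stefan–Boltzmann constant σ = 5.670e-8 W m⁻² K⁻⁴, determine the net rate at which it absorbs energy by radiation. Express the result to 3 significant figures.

Net gain ≈ 4.58×10⁻⁶ W

Area A = 7.34×10⁻³ m².
Net radiated power P_net = εσA(T⁴ − T₀⁴) = 0.144×5.670×10⁻⁸×7.34×10⁻³×(8.49⁴ − 16.9⁴).
T⁴ − T₀⁴ = 5195.54 − 81573.1 = -76377.6 K⁴, so P_net = -4.58×10⁻⁶ W — negative, meaning a net gain of 4.58×10⁻⁶ W.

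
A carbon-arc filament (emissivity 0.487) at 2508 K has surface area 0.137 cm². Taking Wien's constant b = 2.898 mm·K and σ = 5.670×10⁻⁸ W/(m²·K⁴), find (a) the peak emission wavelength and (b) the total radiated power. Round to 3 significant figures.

(a) λ_max = b/T = 2.898×10⁻³/2508 = 1.156×10⁻⁶ m = 1.16×10³ nm.
Area A = 0.137 cm² = 1.37×10⁻⁵ m².
(b) P = εσAT⁴ = 0.487×5.670×10⁻⁸×1.37×10⁻⁵×(2508)⁴ = 15.0 W.

λ_max ≈ 1.16×10³ nm; P ≈ 15.0 W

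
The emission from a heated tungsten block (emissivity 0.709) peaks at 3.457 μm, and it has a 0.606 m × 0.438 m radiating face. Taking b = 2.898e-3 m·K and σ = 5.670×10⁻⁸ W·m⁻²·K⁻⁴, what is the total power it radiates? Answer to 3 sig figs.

P ≈ 5.27×10³ W

Wien's law: T = b/λ_max = 2.898×10⁻³/3.457×10⁻⁶ = 838.299 K.
Area A = 0.606 × 0.438 = 0.265428 m².
Then P = εσAT⁴ = 0.709×5.670×10⁻⁸×0.265428×(838.299)⁴ = 5.27×10³ W.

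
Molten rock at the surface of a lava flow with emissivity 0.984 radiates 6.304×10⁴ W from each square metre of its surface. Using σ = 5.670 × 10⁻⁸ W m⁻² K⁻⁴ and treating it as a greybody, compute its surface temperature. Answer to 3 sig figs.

I = εσT⁴, so T = (I/εσ)^(1/4) = (6.304×10⁴/(0.984×5.670×10⁻⁸))^(1/4) = 1.03×10³ K.

T ≈ 1.03×10³ K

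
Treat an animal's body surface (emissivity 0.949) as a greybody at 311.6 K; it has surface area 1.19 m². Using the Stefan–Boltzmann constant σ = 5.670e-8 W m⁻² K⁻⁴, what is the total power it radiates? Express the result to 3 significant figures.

P ≈ 604 W

Area A = 1.19 m².
P = εσAT⁴ = 0.949 × 5.670×10⁻⁸ × 1.19 × (311.6)⁴ = 604 W.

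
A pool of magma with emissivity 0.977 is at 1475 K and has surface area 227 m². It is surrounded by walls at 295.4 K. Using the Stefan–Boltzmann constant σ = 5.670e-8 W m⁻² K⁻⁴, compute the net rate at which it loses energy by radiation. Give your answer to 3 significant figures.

Area A = 227 m².
Net radiated power P_net = εσA(T⁴ − T₀⁴) = 0.977×5.670×10⁻⁸×227×(1475⁴ − 295.4⁴).
T⁴ − T₀⁴ = 4.73334×10¹² − 7.61451×10⁹ = 4.72573×10¹² K⁴, so P_net = 5.94×10⁷ W.

Net loss ≈ 5.94×10⁷ W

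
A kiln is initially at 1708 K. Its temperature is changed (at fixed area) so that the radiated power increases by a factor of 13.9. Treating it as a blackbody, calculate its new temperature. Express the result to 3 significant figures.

T₂ ≈ 3.30×10³ K

P ∝ T⁴, so T₂/T₁ = (P₂/P₁)^(1/4) = (13.9)^(1/4) = 1.93087.
T₂ = 1708 × 1.93087 = 3.30×10³ K.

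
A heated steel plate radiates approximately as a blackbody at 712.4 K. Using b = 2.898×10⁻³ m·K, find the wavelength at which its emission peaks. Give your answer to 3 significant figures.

Wien's displacement law: λ_max = b/T = (2.898×10⁻³ m·K)/(712.4 K) = 4.068×10⁻⁶ m.
That is 4.07 μm, in the infrared range.

λ_max ≈ 4.07 μm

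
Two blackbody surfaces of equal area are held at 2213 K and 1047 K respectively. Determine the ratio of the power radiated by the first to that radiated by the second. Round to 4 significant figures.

With equal areas, P₁/P₂ = (T₁/T₂)⁴ = (2213/1047)⁴ = 19.96.

P₁/P₂ ≈ 19.96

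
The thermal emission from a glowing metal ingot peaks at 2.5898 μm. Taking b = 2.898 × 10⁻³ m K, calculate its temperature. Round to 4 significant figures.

Wien's law gives T = b/λ_max = (2.898×10⁻³ m·K)/(2.5898×10⁻⁶ m) = 1119 K.

T ≈ 1119 K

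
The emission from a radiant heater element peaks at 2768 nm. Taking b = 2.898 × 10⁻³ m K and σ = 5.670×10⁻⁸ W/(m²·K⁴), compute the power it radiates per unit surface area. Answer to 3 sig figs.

I ≈ 6.81×10⁴ W/m²

Wien's law: T = b/λ_max = 2.898×10⁻³/2.768×10⁻⁶ = 1046.97 K.
Then I = σT⁴ = 5.670×10⁻⁸×(1046.97)⁴ = 6.81×10⁴ W/m².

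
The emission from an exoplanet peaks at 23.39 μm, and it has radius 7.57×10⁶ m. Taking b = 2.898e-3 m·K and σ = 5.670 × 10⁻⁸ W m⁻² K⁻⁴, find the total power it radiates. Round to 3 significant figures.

Wien's law: T = b/λ_max = 2.898×10⁻³/2.339×10⁻⁵ = 123.899 K.
Surface area A = 4πR² = 4π(7.57×10⁶ m)² = 7.20115×10¹⁴ m².
Then P = σAT⁴ = 5.670×10⁻⁸×7.20115×10¹⁴×(123.899)⁴ = 9.62×10¹⁵ W.

P ≈ 9.62×10¹⁵ W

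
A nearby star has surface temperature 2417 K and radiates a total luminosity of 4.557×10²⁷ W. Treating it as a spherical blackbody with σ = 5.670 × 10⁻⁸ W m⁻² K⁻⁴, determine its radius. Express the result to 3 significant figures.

L = 4πR²σT⁴ ⇒ R = √(L/(4πσT⁴)).
σT⁴ = 1.93504×10⁶ W/m², so R = √(4.557×10²⁷/(4π×1.93504×10⁶)) = 1.37×10¹⁰ m.

R ≈ 1.37×10¹⁰ m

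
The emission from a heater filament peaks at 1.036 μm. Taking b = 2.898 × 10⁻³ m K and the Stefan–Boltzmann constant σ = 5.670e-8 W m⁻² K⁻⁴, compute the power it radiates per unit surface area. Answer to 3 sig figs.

I ≈ 3.47×10⁶ W/m²

Wien's law: T = b/λ_max = 2.898×10⁻³/1.036×10⁻⁶ = 2797.30 K.
Then I = σT⁴ = 5.670×10⁻⁸×(2797.30)⁴ = 3.47×10⁶ W/m².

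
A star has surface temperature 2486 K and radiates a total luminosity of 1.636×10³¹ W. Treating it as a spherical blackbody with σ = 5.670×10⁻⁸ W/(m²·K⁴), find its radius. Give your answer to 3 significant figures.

R ≈ 7.75×10¹¹ m

L = 4πR²σT⁴ ⇒ R = √(L/(4πσT⁴)).
σT⁴ = 2.16565×10⁶ W/m², so R = √(1.636×10³¹/(4π×2.16565×10⁶)) = 7.75×10¹¹ m.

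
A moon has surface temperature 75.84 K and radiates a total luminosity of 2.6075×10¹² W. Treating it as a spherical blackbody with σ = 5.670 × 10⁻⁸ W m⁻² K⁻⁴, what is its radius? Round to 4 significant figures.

L = 4πR²σT⁴ ⇒ R = √(L/(4πσT⁴)).
σT⁴ = 1.87576 W/m², so R = √(2.6075×10¹²/(4π×1.87576)) = 3.326×10⁵ m.

R ≈ 3.326×10⁵ m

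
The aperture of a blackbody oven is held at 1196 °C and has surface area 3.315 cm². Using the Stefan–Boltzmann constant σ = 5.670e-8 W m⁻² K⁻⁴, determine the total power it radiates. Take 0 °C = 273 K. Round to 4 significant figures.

T = 1196 °C + 273 = 1469 K.
Area A = 3.315 cm² = 3.315×10⁻⁴ m².
P = σAT⁴ = 5.670×10⁻⁸ × 3.315×10⁻⁴ × (1469)⁴ = 87.53 W.

P ≈ 87.53 W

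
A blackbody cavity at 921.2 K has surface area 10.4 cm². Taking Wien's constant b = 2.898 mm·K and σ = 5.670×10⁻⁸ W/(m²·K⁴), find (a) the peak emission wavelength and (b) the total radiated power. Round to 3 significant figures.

λ_max ≈ 3.15 μm; P ≈ 42.5 W

(a) λ_max = b/T = 2.898×10⁻³/921.2 = 3.146×10⁻⁶ m = 3.15 μm.
Area A = 10.4 cm² = 1.04×10⁻³ m².
(b) P = σAT⁴ = 5.670×10⁻⁸×1.04×10⁻³×(921.2)⁴ = 42.5 W.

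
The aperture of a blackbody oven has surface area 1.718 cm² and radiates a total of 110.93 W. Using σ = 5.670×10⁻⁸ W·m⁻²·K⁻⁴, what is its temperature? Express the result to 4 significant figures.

Area A = 1.718 cm² = 1.718×10⁻⁴ m².
P = σAT⁴ ⇒ T = (P/(σA))^(1/4) = (110.93/(5.670×10⁻⁸×1.718×10⁻⁴))^(1/4) = 1837 K.

T ≈ 1837 K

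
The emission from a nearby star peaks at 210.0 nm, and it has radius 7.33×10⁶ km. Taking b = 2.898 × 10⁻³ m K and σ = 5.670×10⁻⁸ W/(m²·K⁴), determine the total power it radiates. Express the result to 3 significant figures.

Wien's law: T = b/λ_max = 2.898×10⁻³/2.100×10⁻⁷ = 13800.0 K.
Surface area A = 4πR² = 4π(7.33×10⁹ m)² = 6.75177×10²⁰ m².
Then P = σAT⁴ = 5.670×10⁻⁸×6.75177×10²⁰×(13800.0)⁴ = 1.39×10³⁰ W.

P ≈ 1.39×10³⁰ W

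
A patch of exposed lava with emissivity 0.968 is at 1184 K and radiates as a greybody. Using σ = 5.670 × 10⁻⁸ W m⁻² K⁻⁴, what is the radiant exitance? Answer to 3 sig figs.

I ≈ 1.08×10⁵ W/m²

Stefan–Boltzmann: I = εσT⁴ = 0.968 × 5.670×10⁻⁸ × (1184)⁴ = 1.08×10⁵ W/m².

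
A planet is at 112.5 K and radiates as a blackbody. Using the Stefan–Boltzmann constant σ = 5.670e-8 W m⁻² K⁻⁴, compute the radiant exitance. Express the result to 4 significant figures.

I ≈ 9.082 W/m²

Stefan–Boltzmann: I = σT⁴ = 5.670×10⁻⁸ × (112.5)⁴ = 9.082 W/m².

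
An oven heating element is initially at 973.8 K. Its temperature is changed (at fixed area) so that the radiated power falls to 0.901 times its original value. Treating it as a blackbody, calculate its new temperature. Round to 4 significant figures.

P ∝ T⁴, so T₂/T₁ = (P₂/P₁)^(1/4) = (0.901)^(1/4) = 0.974274.
T₂ = 973.8 × 0.974274 = 948.7 K.

T₂ ≈ 948.7 K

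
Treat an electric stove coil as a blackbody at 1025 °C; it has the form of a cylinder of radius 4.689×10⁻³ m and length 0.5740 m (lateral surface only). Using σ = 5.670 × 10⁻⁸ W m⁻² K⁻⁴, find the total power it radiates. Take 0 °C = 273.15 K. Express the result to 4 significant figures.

P ≈ 2723 W

T = 1025 °C + 273.15 = 1298.15 K.
Lateral area A = 2πrL = 2π×4.689×10⁻³×0.5740 = 0.0169111 m².
P = σAT⁴ = 5.670×10⁻⁸ × 0.0169111 × (1298.15)⁴ = 2723 W.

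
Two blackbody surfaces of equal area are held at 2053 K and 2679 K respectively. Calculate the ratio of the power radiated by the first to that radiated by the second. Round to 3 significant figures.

With equal areas, P₁/P₂ = (T₁/T₂)⁴ = (2053/2679)⁴ = 0.345.

P₁/P₂ ≈ 0.345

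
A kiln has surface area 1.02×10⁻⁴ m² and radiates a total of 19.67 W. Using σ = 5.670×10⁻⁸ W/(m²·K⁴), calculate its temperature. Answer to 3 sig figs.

Area A = 1.02×10⁻⁴ m².
P = σAT⁴ ⇒ T = (P/(σA))^(1/4) = (19.67/(5.670×10⁻⁸×1.02×10⁻⁴))^(1/4) = 1.36×10³ K.

T ≈ 1.36×10³ K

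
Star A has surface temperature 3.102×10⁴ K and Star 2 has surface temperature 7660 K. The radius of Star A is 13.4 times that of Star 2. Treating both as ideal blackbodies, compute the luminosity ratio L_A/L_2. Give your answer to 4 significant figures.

L_A/L_2 ≈ 4.829×10⁴

L ∝ R²T⁴, so L_A/L_2 = (R_A/R_2)²(T_A/T_2)⁴ = (13.4)² × (3.102×10⁴/7660)⁴ = 179.56 × 268.938 = 4.829×10⁴.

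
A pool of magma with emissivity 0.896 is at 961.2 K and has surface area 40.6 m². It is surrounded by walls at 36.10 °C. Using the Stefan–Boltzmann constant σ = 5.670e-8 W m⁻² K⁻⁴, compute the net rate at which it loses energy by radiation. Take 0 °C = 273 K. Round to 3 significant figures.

Surroundings: T = 36.10 °C + 273 = 309.10 K.
Area A = 40.6 m².
Net radiated power P_net = εσA(T⁴ − T₀⁴) = 0.896×5.670×10⁻⁸×40.6×(961.2⁴ − 309.10⁴).
T⁴ − T₀⁴ = 8.53601×10¹¹ − 9.12843×10⁹ = 8.44473×10¹¹ K⁴, so P_net = 1.74×10⁶ W.

Net loss ≈ 1.74×10⁶ W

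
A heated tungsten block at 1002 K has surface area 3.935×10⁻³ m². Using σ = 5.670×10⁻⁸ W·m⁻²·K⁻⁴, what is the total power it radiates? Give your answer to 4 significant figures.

P ≈ 224.9 W

Area A = 3.935×10⁻³ m².
P = σAT⁴ = 5.670×10⁻⁸ × 3.935×10⁻³ × (1002)⁴ = 224.9 W.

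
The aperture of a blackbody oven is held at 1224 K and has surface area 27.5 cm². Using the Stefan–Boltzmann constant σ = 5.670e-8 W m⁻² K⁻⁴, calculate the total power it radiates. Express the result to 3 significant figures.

P ≈ 350 W

Area A = 27.5 cm² = 2.75×10⁻³ m².
P = σAT⁴ = 5.670×10⁻⁸ × 2.75×10⁻³ × (1224)⁴ = 350 W.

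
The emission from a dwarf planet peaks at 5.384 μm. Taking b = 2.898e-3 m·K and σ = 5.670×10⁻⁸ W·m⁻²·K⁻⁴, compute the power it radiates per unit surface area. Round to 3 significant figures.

I ≈ 4.76×10³ W/m²

Wien's law: T = b/λ_max = 2.898×10⁻³/5.384×10⁻⁶ = 538.262 K.
Then I = σT⁴ = 5.670×10⁻⁸×(538.262)⁴ = 4.76×10³ W/m².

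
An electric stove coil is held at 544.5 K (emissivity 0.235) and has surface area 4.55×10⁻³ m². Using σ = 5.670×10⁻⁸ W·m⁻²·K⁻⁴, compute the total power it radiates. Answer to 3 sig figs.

P ≈ 5.33 W

Area A = 4.55×10⁻³ m².
P = εσAT⁴ = 0.235 × 5.670×10⁻⁸ × 4.55×10⁻³ × (544.5)⁴ = 5.33 W.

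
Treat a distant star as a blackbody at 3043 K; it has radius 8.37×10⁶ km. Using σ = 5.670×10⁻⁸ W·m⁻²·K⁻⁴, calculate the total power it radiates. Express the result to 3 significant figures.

P ≈ 4.28×10²⁷ W

Surface area A = 4πR² = 4π(8.37×10⁹ m)² = 8.80361×10²⁰ m².
P = σAT⁴ = 5.670×10⁻⁸ × 8.80361×10²⁰ × (3043)⁴ = 4.28×10²⁷ W.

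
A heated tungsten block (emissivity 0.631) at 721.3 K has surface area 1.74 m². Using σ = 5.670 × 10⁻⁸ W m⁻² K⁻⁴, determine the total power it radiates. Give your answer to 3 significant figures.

P ≈ 1.69×10⁴ W

Area A = 1.74 m².
P = εσAT⁴ = 0.631 × 5.670×10⁻⁸ × 1.74 × (721.3)⁴ = 1.69×10⁴ W.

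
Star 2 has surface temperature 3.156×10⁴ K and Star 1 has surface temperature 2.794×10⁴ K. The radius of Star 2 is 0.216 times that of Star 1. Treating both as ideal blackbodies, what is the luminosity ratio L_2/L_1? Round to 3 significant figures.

L ∝ R²T⁴, so L_2/L_1 = (R_2/R_1)²(T_2/T_1)⁴ = (0.216)² × (3.156×10⁴/2.794×10⁴)⁴ = 0.046656 × 1.62795 = 0.0760.

L_2/L_1 ≈ 0.0760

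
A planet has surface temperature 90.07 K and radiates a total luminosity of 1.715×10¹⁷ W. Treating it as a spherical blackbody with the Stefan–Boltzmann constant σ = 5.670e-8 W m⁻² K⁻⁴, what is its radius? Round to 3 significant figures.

R ≈ 6.05×10⁷ m

L = 4πR²σT⁴ ⇒ R = √(L/(4πσT⁴)).
σT⁴ = 3.73167 W/m², so R = √(1.715×10¹⁷/(4π×3.73167)) = 6.05×10⁷ m.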